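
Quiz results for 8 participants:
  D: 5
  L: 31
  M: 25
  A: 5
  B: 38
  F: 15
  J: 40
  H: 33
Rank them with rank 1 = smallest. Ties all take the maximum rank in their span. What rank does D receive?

Sorted (ascending): 5, 5, 15, 25, 31, 33, 38, 40
The 2 values of 5 occupy positions 1–2 → each gets rank 2.
D has value 5 → rank 2.

2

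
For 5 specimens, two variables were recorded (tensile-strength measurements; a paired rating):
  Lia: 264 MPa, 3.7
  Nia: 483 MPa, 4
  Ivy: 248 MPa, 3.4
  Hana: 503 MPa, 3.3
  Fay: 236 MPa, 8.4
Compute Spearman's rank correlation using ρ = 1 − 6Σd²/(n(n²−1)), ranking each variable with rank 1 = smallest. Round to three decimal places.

Ranks of variable 1: 3, 4, 2, 5, 1
Ranks of variable 2: 3, 4, 2, 1, 5
d = r₁ − r₂: 0, 0, 0, 4, -4
d²: 0, 0, 0, 16, 16; Σd² = 32
ρ = 1 − 6·32/(5·24) = 1 − 192/120 = -0.600

-0.600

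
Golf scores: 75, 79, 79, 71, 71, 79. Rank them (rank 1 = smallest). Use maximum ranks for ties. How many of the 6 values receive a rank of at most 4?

Sorted (ascending): 71, 71, 75, 79, 79, 79
The 2 values of 71 occupy positions 1–2 → each gets rank 2.
The 3 values of 79 occupy positions 4–6 → each gets rank 6.
Ranks ≤ 4: {2, 2, 3} → 3 values.

3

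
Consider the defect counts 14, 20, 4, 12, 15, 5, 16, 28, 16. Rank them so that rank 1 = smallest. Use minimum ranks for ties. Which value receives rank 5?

15

Sorted (ascending): 4, 5, 12, 14, 15, 16, 16, 20, 28
The 2 values of 16 occupy positions 6–7 → each gets rank 6.
Rank 5 → value 15.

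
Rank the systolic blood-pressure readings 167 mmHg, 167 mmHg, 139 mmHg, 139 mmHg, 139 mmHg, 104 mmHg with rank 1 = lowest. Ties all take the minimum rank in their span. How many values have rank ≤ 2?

Sorted (ascending): 104, 139, 139, 139, 167, 167
The 3 values of 139 occupy positions 2–4 → each gets rank 2.
The 2 values of 167 occupy positions 5–6 → each gets rank 5.
Ranks ≤ 2: {1, 2, 2, 2} → 4 values.

4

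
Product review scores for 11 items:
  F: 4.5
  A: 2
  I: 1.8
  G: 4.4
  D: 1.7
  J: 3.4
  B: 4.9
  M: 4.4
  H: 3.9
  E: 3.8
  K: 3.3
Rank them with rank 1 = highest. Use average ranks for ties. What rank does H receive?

5

Sorted (descending): 4.9, 4.5, 4.4, 4.4, 3.9, 3.8, 3.4, 3.3, 2, 1.8, 1.7
The 2 values of 4.4 occupy positions 3–4 → average rank (3+4)/2 = 3.5.
H has value 3.9 → rank 5.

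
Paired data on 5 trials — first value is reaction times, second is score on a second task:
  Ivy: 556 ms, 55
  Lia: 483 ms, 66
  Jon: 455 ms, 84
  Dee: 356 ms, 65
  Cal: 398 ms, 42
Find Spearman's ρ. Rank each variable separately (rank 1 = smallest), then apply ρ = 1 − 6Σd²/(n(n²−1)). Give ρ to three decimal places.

0.100

Ranks of variable 1: 5, 4, 3, 1, 2
Ranks of variable 2: 2, 4, 5, 3, 1
d = r₁ − r₂: 3, 0, -2, -2, 1
d²: 9, 0, 4, 4, 1; Σd² = 18
ρ = 1 − 6·18/(5·24) = 1 − 108/120 = 0.100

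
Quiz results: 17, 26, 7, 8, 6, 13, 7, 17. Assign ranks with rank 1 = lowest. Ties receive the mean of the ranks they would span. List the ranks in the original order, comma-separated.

Sorted (ascending): 6, 7, 7, 8, 13, 17, 17, 26
The 2 values of 7 occupy positions 2–3 → average rank (2+3)/2 = 2.5.
The 2 values of 17 occupy positions 6–7 → average rank (6+7)/2 = 6.5.

6.5, 8, 2.5, 4, 1, 5, 2.5, 6.5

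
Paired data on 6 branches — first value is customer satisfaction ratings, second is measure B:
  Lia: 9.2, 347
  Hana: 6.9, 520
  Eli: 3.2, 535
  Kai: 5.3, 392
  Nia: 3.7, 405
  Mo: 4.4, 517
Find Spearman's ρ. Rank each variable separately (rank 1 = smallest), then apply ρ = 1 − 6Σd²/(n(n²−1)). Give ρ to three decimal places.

-0.600

Ranks of variable 1: 6, 5, 1, 4, 2, 3
Ranks of variable 2: 1, 5, 6, 2, 3, 4
d = r₁ − r₂: 5, 0, -5, 2, -1, -1
d²: 25, 0, 25, 4, 1, 1; Σd² = 56
ρ = 1 − 6·56/(6·35) = 1 − 336/210 = -0.600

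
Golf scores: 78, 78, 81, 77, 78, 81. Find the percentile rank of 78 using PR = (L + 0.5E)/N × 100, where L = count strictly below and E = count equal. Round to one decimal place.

41.7

N = 6.
Strictly below 78: 1. Equal to 78: 3.
PR = (1 + 0.5·3)/6 × 100 = 41.7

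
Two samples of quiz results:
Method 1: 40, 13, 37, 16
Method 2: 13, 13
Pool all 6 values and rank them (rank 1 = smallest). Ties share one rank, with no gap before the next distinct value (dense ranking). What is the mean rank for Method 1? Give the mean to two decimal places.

2.50

Sorted (ascending): 13, 13, 13, 16, 37, 40
The 3 values of 13 share dense rank 1.
Remaining distinct values take the next consecutive integers.
Method 1 values → pooled ranks: 40→4, 13→1, 37→3, 16→2
Mean rank = (4 + 1 + 3 + 2) / 4 = 2.50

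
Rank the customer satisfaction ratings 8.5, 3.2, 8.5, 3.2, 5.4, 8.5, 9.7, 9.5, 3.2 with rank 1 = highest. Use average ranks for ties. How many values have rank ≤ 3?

Sorted (descending): 9.7, 9.5, 8.5, 8.5, 8.5, 5.4, 3.2, 3.2, 3.2
The 3 values of 8.5 occupy positions 3–5 → average rank 4.
The 3 values of 3.2 occupy positions 7–9 → average rank 8.
Ranks ≤ 3: {1, 2} → 2 values.

2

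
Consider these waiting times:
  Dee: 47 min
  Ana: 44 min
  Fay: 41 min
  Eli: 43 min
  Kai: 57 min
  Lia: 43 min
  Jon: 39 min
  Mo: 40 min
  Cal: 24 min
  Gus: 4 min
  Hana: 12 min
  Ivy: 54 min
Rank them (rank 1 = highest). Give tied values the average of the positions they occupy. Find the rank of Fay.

Sorted (descending): 57, 54, 47, 44, 43, 43, 41, 40, 39, 24, 12, 4
The 2 values of 43 occupy positions 5–6 → average rank (5+6)/2 = 5.5.
Fay has value 41 min → rank 7.

7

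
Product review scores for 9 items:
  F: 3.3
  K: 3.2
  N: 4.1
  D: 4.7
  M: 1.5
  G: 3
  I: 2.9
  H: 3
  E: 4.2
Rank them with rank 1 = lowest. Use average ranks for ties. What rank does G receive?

3.5

Sorted (ascending): 1.5, 2.9, 3, 3, 3.2, 3.3, 4.1, 4.2, 4.7
The 2 values of 3 occupy positions 3–4 → average rank (3+4)/2 = 3.5.
G has value 3 → rank 3.5.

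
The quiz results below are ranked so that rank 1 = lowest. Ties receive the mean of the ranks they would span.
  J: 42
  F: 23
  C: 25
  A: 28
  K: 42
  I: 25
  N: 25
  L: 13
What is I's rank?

Sorted (ascending): 13, 23, 25, 25, 25, 28, 42, 42
The 3 values of 25 occupy positions 3–5 → average rank 4.
The 2 values of 42 occupy positions 7–8 → average rank (7+8)/2 = 7.5.
I has value 25 → rank 4.

4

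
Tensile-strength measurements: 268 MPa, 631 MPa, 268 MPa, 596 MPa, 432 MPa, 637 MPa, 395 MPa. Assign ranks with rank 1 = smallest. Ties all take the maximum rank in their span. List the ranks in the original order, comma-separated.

2, 6, 2, 5, 4, 7, 3

Sorted (ascending): 268, 268, 395, 432, 596, 631, 637
The 2 values of 268 occupy positions 1–2 → each gets rank 2.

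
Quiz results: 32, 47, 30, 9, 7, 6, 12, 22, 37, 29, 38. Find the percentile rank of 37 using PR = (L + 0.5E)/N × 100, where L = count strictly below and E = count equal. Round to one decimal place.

N = 11.
Strictly below 37: 8. Equal to 37: 1.
PR = (8 + 0.5·1)/11 × 100 = 77.3

77.3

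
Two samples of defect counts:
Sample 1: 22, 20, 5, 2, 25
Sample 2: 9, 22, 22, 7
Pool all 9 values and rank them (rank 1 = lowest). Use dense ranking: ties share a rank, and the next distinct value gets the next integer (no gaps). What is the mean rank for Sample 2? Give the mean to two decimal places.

Sorted (ascending): 2, 5, 7, 9, 20, 22, 22, 22, 25
The 3 values of 22 share dense rank 6.
Remaining distinct values take the next consecutive integers.
Sample 2 values → pooled ranks: 9→4, 22→6, 22→6, 7→3
Mean rank = (4 + 6 + 6 + 3) / 4 = 4.75

4.75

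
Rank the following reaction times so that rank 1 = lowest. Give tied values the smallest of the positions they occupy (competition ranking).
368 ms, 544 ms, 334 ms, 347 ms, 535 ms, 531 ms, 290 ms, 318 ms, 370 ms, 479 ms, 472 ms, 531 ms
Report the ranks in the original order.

Sorted (ascending): 290, 318, 334, 347, 368, 370, 472, 479, 531, 531, 535, 544
The 2 values of 531 occupy positions 9–10 → each gets rank 9.

5, 12, 3, 4, 11, 9, 1, 2, 6, 8, 7, 9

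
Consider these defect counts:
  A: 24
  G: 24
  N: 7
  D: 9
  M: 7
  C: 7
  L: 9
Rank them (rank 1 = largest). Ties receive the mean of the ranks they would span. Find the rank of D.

Sorted (descending): 24, 24, 9, 9, 7, 7, 7
The 2 values of 24 occupy positions 1–2 → average rank (1+2)/2 = 1.5.
The 2 values of 9 occupy positions 3–4 → average rank (3+4)/2 = 3.5.
The 3 values of 7 occupy positions 5–7 → average rank 6.
D has value 9 → rank 3.5.

3.5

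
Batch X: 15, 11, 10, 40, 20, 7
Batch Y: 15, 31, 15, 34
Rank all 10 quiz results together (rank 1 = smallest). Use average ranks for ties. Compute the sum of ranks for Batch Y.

Sorted (ascending): 7, 10, 11, 15, 15, 15, 20, 31, 34, 40
The 3 values of 15 occupy positions 4–6 → average rank 5.
Batch Y values → pooled ranks: 15→5, 31→8, 15→5, 34→9
Rank sum = 5 + 8 + 5 + 9 = 27

27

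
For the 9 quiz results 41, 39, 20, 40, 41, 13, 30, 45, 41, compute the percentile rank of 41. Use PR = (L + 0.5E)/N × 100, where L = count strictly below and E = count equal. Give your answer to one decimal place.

N = 9.
Strictly below 41: 5. Equal to 41: 3.
PR = (5 + 0.5·3)/9 × 100 = 72.2

72.2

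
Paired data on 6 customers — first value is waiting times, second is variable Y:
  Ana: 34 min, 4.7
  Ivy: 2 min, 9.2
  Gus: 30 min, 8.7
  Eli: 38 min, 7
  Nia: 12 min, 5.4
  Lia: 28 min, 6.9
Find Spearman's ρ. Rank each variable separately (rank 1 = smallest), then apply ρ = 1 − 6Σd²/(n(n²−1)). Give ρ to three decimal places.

-0.314

Ranks of variable 1: 5, 1, 4, 6, 2, 3
Ranks of variable 2: 1, 6, 5, 4, 2, 3
d = r₁ − r₂: 4, -5, -1, 2, 0, 0
d²: 16, 25, 1, 4, 0, 0; Σd² = 46
ρ = 1 − 6·46/(6·35) = 1 − 276/210 = -0.314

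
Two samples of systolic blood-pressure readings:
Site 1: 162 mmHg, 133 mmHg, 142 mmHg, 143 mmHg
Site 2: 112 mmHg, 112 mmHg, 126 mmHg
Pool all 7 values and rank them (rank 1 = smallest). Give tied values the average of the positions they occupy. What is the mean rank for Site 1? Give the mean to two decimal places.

5.50

Sorted (ascending): 112, 112, 126, 133, 142, 143, 162
The 2 values of 112 occupy positions 1–2 → average rank (1+2)/2 = 1.5.
Site 1 values → pooled ranks: 162→7, 133→4, 142→5, 143→6
Mean rank = (7 + 4 + 5 + 6) / 4 = 5.50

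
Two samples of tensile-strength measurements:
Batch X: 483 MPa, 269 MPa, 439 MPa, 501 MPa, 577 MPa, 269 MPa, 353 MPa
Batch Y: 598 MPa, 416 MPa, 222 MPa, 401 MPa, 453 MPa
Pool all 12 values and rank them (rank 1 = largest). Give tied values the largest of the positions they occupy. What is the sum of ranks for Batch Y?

33

Sorted (descending): 598, 577, 501, 483, 453, 439, 416, 401, 353, 269, 269, 222
The 2 values of 269 occupy positions 10–11 → each gets rank 11.
Batch Y values → pooled ranks: 598→1, 416→7, 222→12, 401→8, 453→5
Rank sum = 1 + 7 + 12 + 8 + 5 = 33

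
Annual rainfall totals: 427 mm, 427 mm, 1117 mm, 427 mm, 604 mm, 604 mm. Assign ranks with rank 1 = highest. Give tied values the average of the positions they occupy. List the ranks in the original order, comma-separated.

5, 5, 1, 5, 2.5, 2.5

Sorted (descending): 1117, 604, 604, 427, 427, 427
The 2 values of 604 occupy positions 2–3 → average rank (2+3)/2 = 2.5.
The 3 values of 427 occupy positions 4–6 → average rank 5.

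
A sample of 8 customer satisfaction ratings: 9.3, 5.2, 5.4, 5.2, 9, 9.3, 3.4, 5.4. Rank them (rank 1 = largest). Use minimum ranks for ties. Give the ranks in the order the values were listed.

1, 6, 4, 6, 3, 1, 8, 4

Sorted (descending): 9.3, 9.3, 9, 5.4, 5.4, 5.2, 5.2, 3.4
The 2 values of 9.3 occupy positions 1–2 → each gets rank 1.
The 2 values of 5.4 occupy positions 4–5 → each gets rank 4.
The 2 values of 5.2 occupy positions 6–7 → each gets rank 6.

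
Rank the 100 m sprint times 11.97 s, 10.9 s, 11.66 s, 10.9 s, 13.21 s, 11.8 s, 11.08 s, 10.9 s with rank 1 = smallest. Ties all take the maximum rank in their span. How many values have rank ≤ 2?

Sorted (ascending): 10.9, 10.9, 10.9, 11.08, 11.66, 11.8, 11.97, 13.21
The 3 values of 10.9 occupy positions 1–3 → each gets rank 3.
Ranks ≤ 2: {} → 0 values.

0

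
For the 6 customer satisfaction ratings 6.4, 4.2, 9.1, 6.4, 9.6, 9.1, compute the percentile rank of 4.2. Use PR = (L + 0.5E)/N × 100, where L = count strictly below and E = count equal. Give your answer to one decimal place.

N = 6.
Strictly below 4.2: 0. Equal to 4.2: 1.
PR = (0 + 0.5·1)/6 × 100 = 8.3

8.3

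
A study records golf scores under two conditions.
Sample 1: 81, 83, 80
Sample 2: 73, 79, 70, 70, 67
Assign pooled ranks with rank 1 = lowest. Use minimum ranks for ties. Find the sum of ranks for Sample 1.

21

Sorted (ascending): 67, 70, 70, 73, 79, 80, 81, 83
The 2 values of 70 occupy positions 2–3 → each gets rank 2.
Sample 1 values → pooled ranks: 81→7, 83→8, 80→6
Rank sum = 7 + 8 + 6 = 21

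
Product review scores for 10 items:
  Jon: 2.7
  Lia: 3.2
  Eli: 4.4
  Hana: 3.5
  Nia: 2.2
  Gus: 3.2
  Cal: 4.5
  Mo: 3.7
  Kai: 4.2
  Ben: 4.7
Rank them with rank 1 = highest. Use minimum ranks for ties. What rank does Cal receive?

2

Sorted (descending): 4.7, 4.5, 4.4, 4.2, 3.7, 3.5, 3.2, 3.2, 2.7, 2.2
The 2 values of 3.2 occupy positions 7–8 → each gets rank 7.
Cal has value 4.5 → rank 2.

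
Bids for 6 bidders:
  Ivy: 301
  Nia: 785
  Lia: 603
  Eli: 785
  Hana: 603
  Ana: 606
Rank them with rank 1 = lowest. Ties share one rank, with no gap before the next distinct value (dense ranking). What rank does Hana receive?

Sorted (ascending): 301, 603, 603, 606, 785, 785
The 2 values of 603 share dense rank 2.
The 2 values of 785 share dense rank 4.
Remaining distinct values take the next consecutive integers.
Hana has value 603 → rank 2.

2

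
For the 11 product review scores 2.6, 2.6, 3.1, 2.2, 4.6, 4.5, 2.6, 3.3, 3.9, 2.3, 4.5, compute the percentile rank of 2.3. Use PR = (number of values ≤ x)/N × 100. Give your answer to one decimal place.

18.2

N = 11.
Strictly below 2.3: 1. Equal to 2.3: 1.
PR = 2/11 × 100 = 18.2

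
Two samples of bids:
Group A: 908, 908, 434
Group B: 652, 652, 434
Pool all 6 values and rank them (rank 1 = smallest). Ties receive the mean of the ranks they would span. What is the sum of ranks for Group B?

Sorted (ascending): 434, 434, 652, 652, 908, 908
The 2 values of 434 occupy positions 1–2 → average rank (1+2)/2 = 1.5.
The 2 values of 652 occupy positions 3–4 → average rank (3+4)/2 = 3.5.
The 2 values of 908 occupy positions 5–6 → average rank (5+6)/2 = 5.5.
Group B values → pooled ranks: 652→3.5, 652→3.5, 434→1.5
Rank sum = 3.5 + 3.5 + 1.5 = 8.5

8.5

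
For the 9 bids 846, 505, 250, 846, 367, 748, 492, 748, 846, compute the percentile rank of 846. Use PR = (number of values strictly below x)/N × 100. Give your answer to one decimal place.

66.7

N = 9.
Strictly below 846: 6. Equal to 846: 3.
PR = 6/9 × 100 = 66.7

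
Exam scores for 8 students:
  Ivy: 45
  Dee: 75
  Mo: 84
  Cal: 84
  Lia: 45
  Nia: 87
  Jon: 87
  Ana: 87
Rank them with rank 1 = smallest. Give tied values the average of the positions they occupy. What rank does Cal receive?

Sorted (ascending): 45, 45, 75, 84, 84, 87, 87, 87
The 2 values of 45 occupy positions 1–2 → average rank (1+2)/2 = 1.5.
The 2 values of 84 occupy positions 4–5 → average rank (4+5)/2 = 4.5.
The 3 values of 87 occupy positions 6–8 → average rank 7.
Cal has value 84 → rank 4.5.

4.5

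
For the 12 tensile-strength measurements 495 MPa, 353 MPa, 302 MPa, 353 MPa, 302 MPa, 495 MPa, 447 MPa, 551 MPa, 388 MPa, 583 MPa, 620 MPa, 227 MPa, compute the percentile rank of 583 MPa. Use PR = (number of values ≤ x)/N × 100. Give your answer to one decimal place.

N = 12.
Strictly below 583: 10. Equal to 583: 1.
PR = 11/12 × 100 = 91.7

91.7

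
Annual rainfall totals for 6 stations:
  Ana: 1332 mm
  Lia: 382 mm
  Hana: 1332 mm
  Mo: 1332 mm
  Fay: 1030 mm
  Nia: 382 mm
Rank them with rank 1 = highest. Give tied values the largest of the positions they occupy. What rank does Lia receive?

Sorted (descending): 1332, 1332, 1332, 1030, 382, 382
The 3 values of 1332 occupy positions 1–3 → each gets rank 3.
The 2 values of 382 occupy positions 5–6 → each gets rank 6.
Lia has value 382 mm → rank 6.

6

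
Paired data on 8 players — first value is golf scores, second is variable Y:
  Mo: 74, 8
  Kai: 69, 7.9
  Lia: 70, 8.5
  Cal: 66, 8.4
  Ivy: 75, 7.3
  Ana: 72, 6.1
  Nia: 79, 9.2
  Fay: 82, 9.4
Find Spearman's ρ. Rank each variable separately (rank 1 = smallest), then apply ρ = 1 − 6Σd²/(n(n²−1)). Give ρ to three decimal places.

Ranks of variable 1: 5, 2, 3, 1, 6, 4, 7, 8
Ranks of variable 2: 4, 3, 6, 5, 2, 1, 7, 8
d = r₁ − r₂: 1, -1, -3, -4, 4, 3, 0, 0
d²: 1, 1, 9, 16, 16, 9, 0, 0; Σd² = 52
ρ = 1 − 6·52/(8·63) = 1 − 312/504 = 0.381

0.381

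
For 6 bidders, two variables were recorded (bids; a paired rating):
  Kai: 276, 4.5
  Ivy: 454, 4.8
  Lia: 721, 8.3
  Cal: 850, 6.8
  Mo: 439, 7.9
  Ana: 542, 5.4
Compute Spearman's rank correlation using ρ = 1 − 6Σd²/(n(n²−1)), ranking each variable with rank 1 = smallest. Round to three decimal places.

0.543

Ranks of variable 1: 1, 3, 5, 6, 2, 4
Ranks of variable 2: 1, 2, 6, 4, 5, 3
d = r₁ − r₂: 0, 1, -1, 2, -3, 1
d²: 0, 1, 1, 4, 9, 1; Σd² = 16
ρ = 1 − 6·16/(6·35) = 1 − 96/210 = 0.543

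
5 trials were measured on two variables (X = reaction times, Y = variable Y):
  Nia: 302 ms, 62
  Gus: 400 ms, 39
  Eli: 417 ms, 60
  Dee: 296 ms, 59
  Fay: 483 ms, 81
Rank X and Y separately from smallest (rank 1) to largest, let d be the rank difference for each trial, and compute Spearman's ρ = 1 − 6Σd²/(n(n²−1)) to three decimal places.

Ranks of variable 1: 2, 3, 4, 1, 5
Ranks of variable 2: 4, 1, 3, 2, 5
d = r₁ − r₂: -2, 2, 1, -1, 0
d²: 4, 4, 1, 1, 0; Σd² = 10
ρ = 1 − 6·10/(5·24) = 1 − 60/120 = 0.500

0.500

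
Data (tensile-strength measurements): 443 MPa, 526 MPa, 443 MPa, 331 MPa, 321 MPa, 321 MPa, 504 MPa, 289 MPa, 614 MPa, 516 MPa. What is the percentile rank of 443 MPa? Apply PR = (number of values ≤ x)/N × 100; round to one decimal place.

N = 10.
Strictly below 443: 4. Equal to 443: 2.
PR = 6/10 × 100 = 60.0

60.0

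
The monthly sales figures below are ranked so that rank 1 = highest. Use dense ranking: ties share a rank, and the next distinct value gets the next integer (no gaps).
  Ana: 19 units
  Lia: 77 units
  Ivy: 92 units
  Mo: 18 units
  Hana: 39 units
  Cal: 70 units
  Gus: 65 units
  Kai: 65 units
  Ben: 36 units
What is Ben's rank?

6

Sorted (descending): 92, 77, 70, 65, 65, 39, 36, 19, 18
The 2 values of 65 share dense rank 4.
Remaining distinct values take the next consecutive integers.
Ben has value 36 units → rank 6.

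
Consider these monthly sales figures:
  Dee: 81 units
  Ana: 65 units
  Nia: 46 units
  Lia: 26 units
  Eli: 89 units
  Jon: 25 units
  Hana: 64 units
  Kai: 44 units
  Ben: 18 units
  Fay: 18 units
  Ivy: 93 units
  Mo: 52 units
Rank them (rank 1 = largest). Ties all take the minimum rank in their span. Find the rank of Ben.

11

Sorted (descending): 93, 89, 81, 65, 64, 52, 46, 44, 26, 25, 18, 18
The 2 values of 18 occupy positions 11–12 → each gets rank 11.
Ben has value 18 units → rank 11.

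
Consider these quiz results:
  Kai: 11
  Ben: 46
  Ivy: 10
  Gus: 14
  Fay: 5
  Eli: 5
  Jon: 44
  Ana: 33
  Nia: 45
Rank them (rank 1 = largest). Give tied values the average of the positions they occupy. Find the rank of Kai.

Sorted (descending): 46, 45, 44, 33, 14, 11, 10, 5, 5
The 2 values of 5 occupy positions 8–9 → average rank (8+9)/2 = 8.5.
Kai has value 11 → rank 6.

6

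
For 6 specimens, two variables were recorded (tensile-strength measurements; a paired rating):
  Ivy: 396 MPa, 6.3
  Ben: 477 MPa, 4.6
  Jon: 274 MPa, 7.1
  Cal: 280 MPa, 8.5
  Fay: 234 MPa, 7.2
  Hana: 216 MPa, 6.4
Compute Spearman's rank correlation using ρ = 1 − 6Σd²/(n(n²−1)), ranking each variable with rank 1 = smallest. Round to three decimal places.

-0.486

Ranks of variable 1: 5, 6, 3, 4, 2, 1
Ranks of variable 2: 2, 1, 4, 6, 5, 3
d = r₁ − r₂: 3, 5, -1, -2, -3, -2
d²: 9, 25, 1, 4, 9, 4; Σd² = 52
ρ = 1 − 6·52/(6·35) = 1 − 312/210 = -0.486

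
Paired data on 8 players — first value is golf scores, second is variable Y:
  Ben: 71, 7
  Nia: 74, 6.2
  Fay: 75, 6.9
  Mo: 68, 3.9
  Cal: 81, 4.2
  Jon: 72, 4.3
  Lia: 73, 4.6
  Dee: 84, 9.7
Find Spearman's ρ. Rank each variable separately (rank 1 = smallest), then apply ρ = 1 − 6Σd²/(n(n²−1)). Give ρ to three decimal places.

Ranks of variable 1: 2, 5, 6, 1, 7, 3, 4, 8
Ranks of variable 2: 7, 5, 6, 1, 2, 3, 4, 8
d = r₁ − r₂: -5, 0, 0, 0, 5, 0, 0, 0
d²: 25, 0, 0, 0, 25, 0, 0, 0; Σd² = 50
ρ = 1 − 6·50/(8·63) = 1 − 300/504 = 0.405

0.405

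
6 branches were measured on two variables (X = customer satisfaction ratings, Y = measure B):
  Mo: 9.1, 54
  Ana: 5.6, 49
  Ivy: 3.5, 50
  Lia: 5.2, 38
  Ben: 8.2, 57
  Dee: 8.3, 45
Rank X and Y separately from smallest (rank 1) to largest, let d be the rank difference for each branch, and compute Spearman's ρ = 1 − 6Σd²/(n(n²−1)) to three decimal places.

Ranks of variable 1: 6, 3, 1, 2, 4, 5
Ranks of variable 2: 5, 3, 4, 1, 6, 2
d = r₁ − r₂: 1, 0, -3, 1, -2, 3
d²: 1, 0, 9, 1, 4, 9; Σd² = 24
ρ = 1 − 6·24/(6·35) = 1 − 144/210 = 0.314

0.314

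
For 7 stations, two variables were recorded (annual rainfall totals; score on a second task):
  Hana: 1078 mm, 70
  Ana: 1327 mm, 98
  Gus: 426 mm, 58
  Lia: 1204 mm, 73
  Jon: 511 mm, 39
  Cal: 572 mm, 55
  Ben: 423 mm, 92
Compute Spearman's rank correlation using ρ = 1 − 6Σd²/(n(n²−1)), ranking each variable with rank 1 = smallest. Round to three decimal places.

0.357

Ranks of variable 1: 5, 7, 2, 6, 3, 4, 1
Ranks of variable 2: 4, 7, 3, 5, 1, 2, 6
d = r₁ − r₂: 1, 0, -1, 1, 2, 2, -5
d²: 1, 0, 1, 1, 4, 4, 25; Σd² = 36
ρ = 1 − 6·36/(7·48) = 1 − 216/336 = 0.357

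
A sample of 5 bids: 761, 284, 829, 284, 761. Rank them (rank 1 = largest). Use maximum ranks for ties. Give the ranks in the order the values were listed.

Sorted (descending): 829, 761, 761, 284, 284
The 2 values of 761 occupy positions 2–3 → each gets rank 3.
The 2 values of 284 occupy positions 4–5 → each gets rank 5.

3, 5, 1, 5, 3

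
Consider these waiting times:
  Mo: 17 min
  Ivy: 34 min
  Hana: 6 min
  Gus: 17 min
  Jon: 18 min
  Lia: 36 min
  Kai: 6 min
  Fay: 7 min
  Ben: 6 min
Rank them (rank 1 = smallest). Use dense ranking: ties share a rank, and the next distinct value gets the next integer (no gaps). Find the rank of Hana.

Sorted (ascending): 6, 6, 6, 7, 17, 17, 18, 34, 36
The 3 values of 6 share dense rank 1.
The 2 values of 17 share dense rank 3.
Remaining distinct values take the next consecutive integers.
Hana has value 6 min → rank 1.

1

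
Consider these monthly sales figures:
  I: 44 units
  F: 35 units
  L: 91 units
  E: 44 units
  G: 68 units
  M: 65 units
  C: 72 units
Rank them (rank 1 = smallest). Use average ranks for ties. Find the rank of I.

Sorted (ascending): 35, 44, 44, 65, 68, 72, 91
The 2 values of 44 occupy positions 2–3 → average rank (2+3)/2 = 2.5.
I has value 44 units → rank 2.5.

2.5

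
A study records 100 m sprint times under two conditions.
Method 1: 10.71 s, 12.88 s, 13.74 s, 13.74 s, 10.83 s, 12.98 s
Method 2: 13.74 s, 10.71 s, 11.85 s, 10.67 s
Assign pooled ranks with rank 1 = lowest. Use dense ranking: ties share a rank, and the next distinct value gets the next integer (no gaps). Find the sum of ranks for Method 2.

14

Sorted (ascending): 10.67, 10.71, 10.71, 10.83, 11.85, 12.88, 12.98, 13.74, 13.74, 13.74
The 2 values of 10.71 share dense rank 2.
The 3 values of 13.74 share dense rank 7.
Remaining distinct values take the next consecutive integers.
Method 2 values → pooled ranks: 13.74→7, 10.71→2, 11.85→4, 10.67→1
Rank sum = 7 + 2 + 4 + 1 = 14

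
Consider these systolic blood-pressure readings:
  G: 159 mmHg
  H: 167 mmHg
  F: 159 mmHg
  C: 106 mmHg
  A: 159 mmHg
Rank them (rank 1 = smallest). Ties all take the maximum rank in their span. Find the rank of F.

Sorted (ascending): 106, 159, 159, 159, 167
The 3 values of 159 occupy positions 2–4 → each gets rank 4.
F has value 159 mmHg → rank 4.

4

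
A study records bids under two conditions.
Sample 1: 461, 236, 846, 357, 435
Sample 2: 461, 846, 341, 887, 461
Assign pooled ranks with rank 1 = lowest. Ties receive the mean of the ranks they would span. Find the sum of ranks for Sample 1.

22.5

Sorted (ascending): 236, 341, 357, 435, 461, 461, 461, 846, 846, 887
The 3 values of 461 occupy positions 5–7 → average rank 6.
The 2 values of 846 occupy positions 8–9 → average rank (8+9)/2 = 8.5.
Sample 1 values → pooled ranks: 461→6, 236→1, 846→8.5, 357→3, 435→4
Rank sum = 6 + 1 + 8.5 + 3 + 4 = 22.5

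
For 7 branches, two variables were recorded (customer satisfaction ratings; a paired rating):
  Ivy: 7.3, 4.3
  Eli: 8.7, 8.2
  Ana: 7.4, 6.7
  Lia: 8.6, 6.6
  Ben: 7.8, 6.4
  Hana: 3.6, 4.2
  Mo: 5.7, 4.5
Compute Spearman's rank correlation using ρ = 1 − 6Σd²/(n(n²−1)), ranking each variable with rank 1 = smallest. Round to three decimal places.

0.857

Ranks of variable 1: 3, 7, 4, 6, 5, 1, 2
Ranks of variable 2: 2, 7, 6, 5, 4, 1, 3
d = r₁ − r₂: 1, 0, -2, 1, 1, 0, -1
d²: 1, 0, 4, 1, 1, 0, 1; Σd² = 8
ρ = 1 − 6·8/(7·48) = 1 − 48/336 = 0.857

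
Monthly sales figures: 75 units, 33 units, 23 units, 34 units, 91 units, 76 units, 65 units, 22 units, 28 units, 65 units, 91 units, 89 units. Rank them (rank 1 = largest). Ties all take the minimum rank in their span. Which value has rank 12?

Sorted (descending): 91, 91, 89, 76, 75, 65, 65, 34, 33, 28, 23, 22
The 2 values of 91 occupy positions 1–2 → each gets rank 1.
The 2 values of 65 occupy positions 6–7 → each gets rank 6.
Rank 12 → value 22.

22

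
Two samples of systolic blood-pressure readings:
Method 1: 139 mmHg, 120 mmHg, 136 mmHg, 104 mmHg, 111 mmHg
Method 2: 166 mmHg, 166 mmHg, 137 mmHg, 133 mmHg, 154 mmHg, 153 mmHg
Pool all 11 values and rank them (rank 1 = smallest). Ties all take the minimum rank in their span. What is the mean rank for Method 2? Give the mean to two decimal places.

Sorted (ascending): 104, 111, 120, 133, 136, 137, 139, 153, 154, 166, 166
The 2 values of 166 occupy positions 10–11 → each gets rank 10.
Method 2 values → pooled ranks: 166→10, 166→10, 137→6, 133→4, 154→9, 153→8
Mean rank = (10 + 10 + 6 + 4 + 9 + 8) / 6 = 7.83

7.83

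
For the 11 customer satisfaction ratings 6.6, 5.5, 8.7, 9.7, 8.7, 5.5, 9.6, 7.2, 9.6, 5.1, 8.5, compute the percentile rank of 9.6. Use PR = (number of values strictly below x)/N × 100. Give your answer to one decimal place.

72.7

N = 11.
Strictly below 9.6: 8. Equal to 9.6: 2.
PR = 8/11 × 100 = 72.7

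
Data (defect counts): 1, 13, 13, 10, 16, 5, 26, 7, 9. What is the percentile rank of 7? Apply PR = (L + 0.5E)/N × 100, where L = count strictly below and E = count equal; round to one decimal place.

27.8

N = 9.
Strictly below 7: 2. Equal to 7: 1.
PR = (2 + 0.5·1)/9 × 100 = 27.8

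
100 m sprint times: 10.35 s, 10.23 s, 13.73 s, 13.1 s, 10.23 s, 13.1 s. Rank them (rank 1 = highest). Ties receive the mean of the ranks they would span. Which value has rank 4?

10.35

Sorted (descending): 13.73, 13.1, 13.1, 10.35, 10.23, 10.23
The 2 values of 13.1 occupy positions 2–3 → average rank (2+3)/2 = 2.5.
The 2 values of 10.23 occupy positions 5–6 → average rank (5+6)/2 = 5.5.
Rank 4 → value 10.35.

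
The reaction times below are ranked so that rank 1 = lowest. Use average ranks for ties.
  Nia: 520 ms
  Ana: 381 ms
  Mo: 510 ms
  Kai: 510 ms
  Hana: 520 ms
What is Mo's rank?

Sorted (ascending): 381, 510, 510, 520, 520
The 2 values of 510 occupy positions 2–3 → average rank (2+3)/2 = 2.5.
The 2 values of 520 occupy positions 4–5 → average rank (4+5)/2 = 4.5.
Mo has value 510 ms → rank 2.5.

2.5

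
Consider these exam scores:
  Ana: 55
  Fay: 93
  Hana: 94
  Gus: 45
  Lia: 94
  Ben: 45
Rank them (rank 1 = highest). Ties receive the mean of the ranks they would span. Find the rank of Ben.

5.5

Sorted (descending): 94, 94, 93, 55, 45, 45
The 2 values of 94 occupy positions 1–2 → average rank (1+2)/2 = 1.5.
The 2 values of 45 occupy positions 5–6 → average rank (5+6)/2 = 5.5.
Ben has value 45 → rank 5.5.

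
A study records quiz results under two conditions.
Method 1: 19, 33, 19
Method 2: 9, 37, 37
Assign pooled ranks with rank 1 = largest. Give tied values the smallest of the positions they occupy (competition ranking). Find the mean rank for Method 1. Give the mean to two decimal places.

Sorted (descending): 37, 37, 33, 19, 19, 9
The 2 values of 37 occupy positions 1–2 → each gets rank 1.
The 2 values of 19 occupy positions 4–5 → each gets rank 4.
Method 1 values → pooled ranks: 19→4, 33→3, 19→4
Mean rank = (4 + 3 + 4) / 3 = 3.67

3.67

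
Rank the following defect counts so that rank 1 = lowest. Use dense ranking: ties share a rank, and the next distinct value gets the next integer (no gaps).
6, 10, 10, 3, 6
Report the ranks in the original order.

Sorted (ascending): 3, 6, 6, 10, 10
The 2 values of 6 share dense rank 2.
The 2 values of 10 share dense rank 3.
Remaining distinct values take the next consecutive integers.

2, 3, 3, 1, 2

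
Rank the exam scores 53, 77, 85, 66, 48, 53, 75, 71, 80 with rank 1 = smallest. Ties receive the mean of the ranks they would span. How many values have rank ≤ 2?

1

Sorted (ascending): 48, 53, 53, 66, 71, 75, 77, 80, 85
The 2 values of 53 occupy positions 2–3 → average rank (2+3)/2 = 2.5.
Ranks ≤ 2: {1} → 1 value.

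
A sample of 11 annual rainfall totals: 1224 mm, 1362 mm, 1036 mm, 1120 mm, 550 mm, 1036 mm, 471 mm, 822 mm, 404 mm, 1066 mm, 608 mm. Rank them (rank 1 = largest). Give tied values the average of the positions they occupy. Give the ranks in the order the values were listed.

2, 1, 5.5, 3, 9, 5.5, 10, 7, 11, 4, 8

Sorted (descending): 1362, 1224, 1120, 1066, 1036, 1036, 822, 608, 550, 471, 404
The 2 values of 1036 occupy positions 5–6 → average rank (5+6)/2 = 5.5.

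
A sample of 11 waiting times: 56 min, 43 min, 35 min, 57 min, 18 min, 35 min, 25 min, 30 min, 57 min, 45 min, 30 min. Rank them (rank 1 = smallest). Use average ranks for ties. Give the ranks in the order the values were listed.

Sorted (ascending): 18, 25, 30, 30, 35, 35, 43, 45, 56, 57, 57
The 2 values of 30 occupy positions 3–4 → average rank (3+4)/2 = 3.5.
The 2 values of 35 occupy positions 5–6 → average rank (5+6)/2 = 5.5.
The 2 values of 57 occupy positions 10–11 → average rank (10+11)/2 = 10.5.

9, 7, 5.5, 10.5, 1, 5.5, 2, 3.5, 10.5, 8, 3.5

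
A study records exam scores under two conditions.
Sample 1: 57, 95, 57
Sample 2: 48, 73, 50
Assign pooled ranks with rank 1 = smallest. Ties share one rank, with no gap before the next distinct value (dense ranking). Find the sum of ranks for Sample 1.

Sorted (ascending): 48, 50, 57, 57, 73, 95
The 2 values of 57 share dense rank 3.
Remaining distinct values take the next consecutive integers.
Sample 1 values → pooled ranks: 57→3, 95→5, 57→3
Rank sum = 3 + 5 + 3 = 11

11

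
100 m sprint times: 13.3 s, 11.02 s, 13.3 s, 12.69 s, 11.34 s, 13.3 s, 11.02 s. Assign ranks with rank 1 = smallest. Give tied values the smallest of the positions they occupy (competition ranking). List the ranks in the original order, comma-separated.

Sorted (ascending): 11.02, 11.02, 11.34, 12.69, 13.3, 13.3, 13.3
The 2 values of 11.02 occupy positions 1–2 → each gets rank 1.
The 3 values of 13.3 occupy positions 5–7 → each gets rank 5.

5, 1, 5, 4, 3, 5, 1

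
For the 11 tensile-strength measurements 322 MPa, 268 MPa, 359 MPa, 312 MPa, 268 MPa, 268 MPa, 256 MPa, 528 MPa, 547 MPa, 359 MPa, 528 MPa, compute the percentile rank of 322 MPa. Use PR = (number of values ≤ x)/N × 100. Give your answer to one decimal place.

N = 11.
Strictly below 322: 5. Equal to 322: 1.
PR = 6/11 × 100 = 54.5

54.5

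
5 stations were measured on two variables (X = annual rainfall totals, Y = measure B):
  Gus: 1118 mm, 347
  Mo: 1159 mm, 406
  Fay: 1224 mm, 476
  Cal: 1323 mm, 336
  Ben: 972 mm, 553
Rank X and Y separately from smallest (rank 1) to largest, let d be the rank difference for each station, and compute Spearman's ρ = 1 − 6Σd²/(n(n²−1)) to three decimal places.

-0.600

Ranks of variable 1: 2, 3, 4, 5, 1
Ranks of variable 2: 2, 3, 4, 1, 5
d = r₁ − r₂: 0, 0, 0, 4, -4
d²: 0, 0, 0, 16, 16; Σd² = 32
ρ = 1 − 6·32/(5·24) = 1 − 192/120 = -0.600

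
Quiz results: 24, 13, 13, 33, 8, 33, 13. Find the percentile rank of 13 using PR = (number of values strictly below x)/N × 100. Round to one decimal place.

14.3

N = 7.
Strictly below 13: 1. Equal to 13: 3.
PR = 1/7 × 100 = 14.3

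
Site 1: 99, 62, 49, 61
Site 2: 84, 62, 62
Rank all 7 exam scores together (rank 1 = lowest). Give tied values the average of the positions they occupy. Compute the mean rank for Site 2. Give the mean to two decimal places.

4.67

Sorted (ascending): 49, 61, 62, 62, 62, 84, 99
The 3 values of 62 occupy positions 3–5 → average rank 4.
Site 2 values → pooled ranks: 84→6, 62→4, 62→4
Mean rank = (6 + 4 + 4) / 3 = 4.67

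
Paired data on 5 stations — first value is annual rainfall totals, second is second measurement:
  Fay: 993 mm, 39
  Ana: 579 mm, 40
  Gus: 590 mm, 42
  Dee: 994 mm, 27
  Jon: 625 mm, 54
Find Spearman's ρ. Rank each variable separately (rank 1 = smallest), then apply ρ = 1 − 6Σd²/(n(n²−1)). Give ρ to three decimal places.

-0.600

Ranks of variable 1: 4, 1, 2, 5, 3
Ranks of variable 2: 2, 3, 4, 1, 5
d = r₁ − r₂: 2, -2, -2, 4, -2
d²: 4, 4, 4, 16, 4; Σd² = 32
ρ = 1 − 6·32/(5·24) = 1 − 192/120 = -0.600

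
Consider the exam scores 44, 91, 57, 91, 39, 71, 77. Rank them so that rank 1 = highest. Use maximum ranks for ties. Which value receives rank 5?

57

Sorted (descending): 91, 91, 77, 71, 57, 44, 39
The 2 values of 91 occupy positions 1–2 → each gets rank 2.
Rank 5 → value 57.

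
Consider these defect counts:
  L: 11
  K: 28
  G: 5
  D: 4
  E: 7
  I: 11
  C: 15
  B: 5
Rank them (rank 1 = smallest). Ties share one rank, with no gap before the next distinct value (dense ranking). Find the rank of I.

4

Sorted (ascending): 4, 5, 5, 7, 11, 11, 15, 28
The 2 values of 5 share dense rank 2.
The 2 values of 11 share dense rank 4.
Remaining distinct values take the next consecutive integers.
I has value 11 → rank 4.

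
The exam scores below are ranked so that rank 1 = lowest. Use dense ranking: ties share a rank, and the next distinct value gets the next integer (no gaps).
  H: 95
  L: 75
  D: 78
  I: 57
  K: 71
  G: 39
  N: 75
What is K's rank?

3

Sorted (ascending): 39, 57, 71, 75, 75, 78, 95
The 2 values of 75 share dense rank 4.
Remaining distinct values take the next consecutive integers.
K has value 71 → rank 3.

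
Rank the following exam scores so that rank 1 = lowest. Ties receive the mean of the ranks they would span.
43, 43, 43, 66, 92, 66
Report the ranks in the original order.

Sorted (ascending): 43, 43, 43, 66, 66, 92
The 3 values of 43 occupy positions 1–3 → average rank 2.
The 2 values of 66 occupy positions 4–5 → average rank (4+5)/2 = 4.5.

2, 2, 2, 4.5, 6, 4.5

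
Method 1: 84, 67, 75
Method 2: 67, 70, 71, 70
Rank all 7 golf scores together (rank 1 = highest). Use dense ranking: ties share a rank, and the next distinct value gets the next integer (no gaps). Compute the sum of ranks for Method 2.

Sorted (descending): 84, 75, 71, 70, 70, 67, 67
The 2 values of 70 share dense rank 4.
The 2 values of 67 share dense rank 5.
Remaining distinct values take the next consecutive integers.
Method 2 values → pooled ranks: 67→5, 70→4, 71→3, 70→4
Rank sum = 5 + 4 + 3 + 4 = 16

16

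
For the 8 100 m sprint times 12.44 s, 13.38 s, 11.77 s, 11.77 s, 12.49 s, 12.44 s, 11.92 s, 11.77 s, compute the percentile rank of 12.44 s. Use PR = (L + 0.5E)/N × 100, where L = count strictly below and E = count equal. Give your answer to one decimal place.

62.5

N = 8.
Strictly below 12.44: 4. Equal to 12.44: 2.
PR = (4 + 0.5·2)/8 × 100 = 62.5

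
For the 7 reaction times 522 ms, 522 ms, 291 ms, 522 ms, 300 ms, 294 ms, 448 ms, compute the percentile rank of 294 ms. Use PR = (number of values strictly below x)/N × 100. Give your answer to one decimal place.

N = 7.
Strictly below 294: 1. Equal to 294: 1.
PR = 1/7 × 100 = 14.3

14.3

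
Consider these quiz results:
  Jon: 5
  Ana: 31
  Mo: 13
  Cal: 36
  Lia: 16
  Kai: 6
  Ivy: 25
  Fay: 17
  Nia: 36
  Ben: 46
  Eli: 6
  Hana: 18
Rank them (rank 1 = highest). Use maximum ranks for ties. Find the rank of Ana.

4

Sorted (descending): 46, 36, 36, 31, 25, 18, 17, 16, 13, 6, 6, 5
The 2 values of 36 occupy positions 2–3 → each gets rank 3.
The 2 values of 6 occupy positions 10–11 → each gets rank 11.
Ana has value 31 → rank 4.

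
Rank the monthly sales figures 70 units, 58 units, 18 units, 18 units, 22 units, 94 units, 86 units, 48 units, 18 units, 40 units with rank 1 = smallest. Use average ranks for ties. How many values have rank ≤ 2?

Sorted (ascending): 18, 18, 18, 22, 40, 48, 58, 70, 86, 94
The 3 values of 18 occupy positions 1–3 → average rank 2.
Ranks ≤ 2: {2, 2, 2} → 3 values.

3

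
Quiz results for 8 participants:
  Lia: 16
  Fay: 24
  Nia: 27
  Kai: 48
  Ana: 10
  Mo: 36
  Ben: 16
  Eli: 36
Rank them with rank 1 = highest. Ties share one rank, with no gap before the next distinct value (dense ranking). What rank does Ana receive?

6

Sorted (descending): 48, 36, 36, 27, 24, 16, 16, 10
The 2 values of 36 share dense rank 2.
The 2 values of 16 share dense rank 5.
Remaining distinct values take the next consecutive integers.
Ana has value 10 → rank 6.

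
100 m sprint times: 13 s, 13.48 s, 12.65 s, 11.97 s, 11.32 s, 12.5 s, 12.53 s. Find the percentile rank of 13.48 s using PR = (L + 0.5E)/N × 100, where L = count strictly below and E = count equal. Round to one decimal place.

N = 7.
Strictly below 13.48: 6. Equal to 13.48: 1.
PR = (6 + 0.5·1)/7 × 100 = 92.9

92.9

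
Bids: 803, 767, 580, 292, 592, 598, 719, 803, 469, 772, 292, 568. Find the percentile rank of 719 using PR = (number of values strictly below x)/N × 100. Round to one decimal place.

58.3

N = 12.
Strictly below 719: 7. Equal to 719: 1.
PR = 7/12 × 100 = 58.3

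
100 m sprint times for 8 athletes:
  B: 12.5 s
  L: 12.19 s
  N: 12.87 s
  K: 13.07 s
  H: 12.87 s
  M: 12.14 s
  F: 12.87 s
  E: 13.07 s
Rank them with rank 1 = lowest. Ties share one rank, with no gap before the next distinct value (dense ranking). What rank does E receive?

5

Sorted (ascending): 12.14, 12.19, 12.5, 12.87, 12.87, 12.87, 13.07, 13.07
The 3 values of 12.87 share dense rank 4.
The 2 values of 13.07 share dense rank 5.
Remaining distinct values take the next consecutive integers.
E has value 13.07 s → rank 5.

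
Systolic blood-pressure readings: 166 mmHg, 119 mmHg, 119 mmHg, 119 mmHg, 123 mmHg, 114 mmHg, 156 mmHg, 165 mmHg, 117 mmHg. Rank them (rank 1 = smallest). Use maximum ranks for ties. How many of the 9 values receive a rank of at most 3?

2

Sorted (ascending): 114, 117, 119, 119, 119, 123, 156, 165, 166
The 3 values of 119 occupy positions 3–5 → each gets rank 5.
Ranks ≤ 3: {1, 2} → 2 values.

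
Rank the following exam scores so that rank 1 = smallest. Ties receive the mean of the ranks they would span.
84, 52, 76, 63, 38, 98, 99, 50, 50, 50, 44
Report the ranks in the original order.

Sorted (ascending): 38, 44, 50, 50, 50, 52, 63, 76, 84, 98, 99
The 3 values of 50 occupy positions 3–5 → average rank 4.

9, 6, 8, 7, 1, 10, 11, 4, 4, 4, 2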